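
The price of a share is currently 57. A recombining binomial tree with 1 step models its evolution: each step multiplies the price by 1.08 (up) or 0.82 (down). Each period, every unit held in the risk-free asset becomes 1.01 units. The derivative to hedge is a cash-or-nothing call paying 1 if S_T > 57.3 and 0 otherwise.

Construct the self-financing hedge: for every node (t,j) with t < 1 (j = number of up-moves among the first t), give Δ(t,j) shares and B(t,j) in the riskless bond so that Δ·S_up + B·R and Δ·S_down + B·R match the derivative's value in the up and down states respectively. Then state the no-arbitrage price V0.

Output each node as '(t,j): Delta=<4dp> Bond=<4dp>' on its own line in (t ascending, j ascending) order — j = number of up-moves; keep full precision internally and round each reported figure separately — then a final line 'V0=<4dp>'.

(0,0): Delta=0.0675 Bond=-3.1226
V0=0.7235

The replicating-portfolio and risk-neutral prices coincide; use p* = (1.01−0.82)/(1.08−0.82) = 0.7308 for the latter.
At expiry t=1: V(1,0)=0.0000, V(1,1)=1.0000
Node (0,0) S=57.0000: V=(p*·1.0000+(1−p*)·0.0000)/1.01=0.7235; Δ=(1.0000−0.0000)/(61.5600−46.7400)=0.0675; B=V−Δ·S=-3.1226
The time-0 hedge costs 0.7235, which is the no-arbitrage price.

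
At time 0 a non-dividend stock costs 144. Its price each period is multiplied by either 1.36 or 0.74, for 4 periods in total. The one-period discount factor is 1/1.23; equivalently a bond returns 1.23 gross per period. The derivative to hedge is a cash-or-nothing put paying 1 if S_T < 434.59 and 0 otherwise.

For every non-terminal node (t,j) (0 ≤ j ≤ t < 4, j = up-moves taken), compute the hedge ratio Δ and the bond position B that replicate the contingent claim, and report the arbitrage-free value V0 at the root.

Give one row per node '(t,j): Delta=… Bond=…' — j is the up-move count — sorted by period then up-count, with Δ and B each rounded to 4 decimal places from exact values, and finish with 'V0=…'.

(0,0): Delta=-0.0030 Bond=0.6943
(1,0): Delta=0.0000 Bond=0.5374
(1,1): Delta=-0.0034 Bond=0.9380
(2,0): Delta=0.0000 Bond=0.6610
(2,1): Delta=0.0000 Bond=0.6610
(2,2): Delta=-0.0039 Bond=1.2845
(3,0): Delta=0.0000 Bond=0.8130
(3,1): Delta=0.0000 Bond=0.8130
(3,2): Delta=0.0000 Bond=0.8130
(3,3): Delta=-0.0045 Bond=1.7834
V0=0.2664

Under the risk-neutral measure, an up-move has probability p* = (R−d)/(u−d) = 0.7903 and values discount at R = 1.23.
Terminal values V(4,·): V(4,0)=1.0000, V(4,1)=1.0000, V(4,2)=1.0000, V(4,3)=1.0000, V(4,4)=0.0000
(3,0): S=58.3523. Δ = (V_up−V_dn)/(S_up−S_dn) = (1.0000−1.0000)/(79.3591−43.1807) = 0.0000. V = [p*·1.0000 + (1−p*)·1.0000]/1.23 = 0.8130. B = V − Δ·S = 0.8130.
(3,1): S=107.2420. Δ = (V_up−V_dn)/(S_up−S_dn) = (1.0000−1.0000)/(145.8491−79.3591) = 0.0000. V = [p*·1.0000 + (1−p*)·1.0000]/1.23 = 0.8130. B = V − Δ·S = 0.8130.
(3,2): S=197.0934. Δ = (V_up−V_dn)/(S_up−S_dn) = (1.0000−1.0000)/(268.0470−145.8491) = 0.0000. V = [p*·1.0000 + (1−p*)·1.0000]/1.23 = 0.8130. B = V − Δ·S = 0.8130.
(3,3): S=362.2257. Δ = (V_up−V_dn)/(S_up−S_dn) = (0.0000−1.0000)/(492.6269−268.0470) = -0.0045. V = [p*·0.0000 + (1−p*)·1.0000]/1.23 = 0.1705. B = V − Δ·S = 1.7834.
(2,0): S=78.8544. Δ = (V_up−V_dn)/(S_up−S_dn) = (0.8130−0.8130)/(107.2420−58.3523) = 0.0000. V = [p*·0.8130 + (1−p*)·0.8130]/1.23 = 0.6610. B = V − Δ·S = 0.6610.
(2,1): S=144.9216. Δ = (V_up−V_dn)/(S_up−S_dn) = (0.8130−0.8130)/(197.0934−107.2420) = 0.0000. V = [p*·0.8130 + (1−p*)·0.8130]/1.23 = 0.6610. B = V − Δ·S = 0.6610.
(2,2): S=266.3424. Δ = (V_up−V_dn)/(S_up−S_dn) = (0.1705−0.8130)/(362.2257−197.0934) = -0.0039. V = [p*·0.1705 + (1−p*)·0.8130]/1.23 = 0.2481. B = V − Δ·S = 1.2845.
(1,0): S=106.5600. Δ = (V_up−V_dn)/(S_up−S_dn) = (0.6610−0.6610)/(144.9216−78.8544) = 0.0000. V = [p*·0.6610 + (1−p*)·0.6610]/1.23 = 0.5374. B = V − Δ·S = 0.5374.
(1,1): S=195.8400. Δ = (V_up−V_dn)/(S_up−S_dn) = (0.2481−0.6610)/(266.3424−144.9216) = -0.0034. V = [p*·0.2481 + (1−p*)·0.6610]/1.23 = 0.2721. B = V − Δ·S = 0.9380.
(0,0): S=144.0000. Δ = (V_up−V_dn)/(S_up−S_dn) = (0.2721−0.5374)/(195.8400−106.5600) = -0.0030. V = [p*·0.2721 + (1−p*)·0.5374]/1.23 = 0.2664. B = V − Δ·S = 0.6943.
Self-financing check: at every node Δ·S+B equals the discounted successor values.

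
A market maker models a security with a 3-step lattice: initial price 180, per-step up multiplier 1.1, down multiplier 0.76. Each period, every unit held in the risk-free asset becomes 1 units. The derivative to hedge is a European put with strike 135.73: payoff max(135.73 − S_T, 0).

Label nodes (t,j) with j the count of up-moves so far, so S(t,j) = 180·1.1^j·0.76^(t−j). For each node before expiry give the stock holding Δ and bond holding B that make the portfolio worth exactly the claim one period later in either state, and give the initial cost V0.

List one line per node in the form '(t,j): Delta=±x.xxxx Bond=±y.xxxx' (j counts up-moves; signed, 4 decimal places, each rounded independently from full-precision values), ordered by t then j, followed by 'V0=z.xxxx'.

Risk-neutral probability p* = (R−d)/(u−d) = (1−0.76)/(1.1−0.76) = 0.7059.
At expiry t=3: V(3,0)=56.7143, V(3,1)=21.3652, V(3,2)=0.0000, V(3,3)=0.0000
(2,0): S=103.9680. Δ = (V_up−V_dn)/(S_up−S_dn) = (21.3652−56.7143)/(114.3648−79.0157) = -1.0000. V = [p*·21.3652 + (1−p*)·56.7143]/1 = 31.7620. B = V − Δ·S = 135.7300.
(2,1): S=150.4800. Δ = (V_up−V_dn)/(S_up−S_dn) = (0.0000−21.3652)/(165.5280−114.3648) = -0.4176. V = [p*·0.0000 + (1−p*)·21.3652]/1 = 6.2839. B = V − Δ·S = 69.1227.
(2,2): S=217.8000. Δ = (V_up−V_dn)/(S_up−S_dn) = (0.0000−0.0000)/(239.5800−165.5280) = 0.0000. V = [p*·0.0000 + (1−p*)·0.0000]/1 = 0.0000. B = V − Δ·S = 0.0000.
(1,0): S=136.8000. Δ = (V_up−V_dn)/(S_up−S_dn) = (6.2839−31.7620)/(150.4800−103.9680) = -0.5478. V = [p*·6.2839 + (1−p*)·31.7620]/1 = 13.7774. B = V − Δ·S = 88.7131.
(1,1): S=198.0000. Δ = (V_up−V_dn)/(S_up−S_dn) = (0.0000−6.2839)/(217.8000−150.4800) = -0.0933. V = [p*·0.0000 + (1−p*)·6.2839]/1 = 1.8482. B = V − Δ·S = 20.3302.
(0,0): S=180.0000. Δ = (V_up−V_dn)/(S_up−S_dn) = (1.8482−13.7774)/(198.0000−136.8000) = -0.1949. V = [p*·1.8482 + (1−p*)·13.7774]/1 = 5.3568. B = V − Δ·S = 40.4428.
Root portfolio cost Δ·180+B reproduces V0=5.3568.

(0,0): Delta=-0.1949 Bond=40.4428
(1,0): Delta=-0.5478 Bond=88.7131
(1,1): Delta=-0.0933 Bond=20.3302
(2,0): Delta=-1.0000 Bond=135.7300
(2,1): Delta=-0.4176 Bond=69.1227
(2,2): Delta=0.0000 Bond=0.0000
V0=5.3568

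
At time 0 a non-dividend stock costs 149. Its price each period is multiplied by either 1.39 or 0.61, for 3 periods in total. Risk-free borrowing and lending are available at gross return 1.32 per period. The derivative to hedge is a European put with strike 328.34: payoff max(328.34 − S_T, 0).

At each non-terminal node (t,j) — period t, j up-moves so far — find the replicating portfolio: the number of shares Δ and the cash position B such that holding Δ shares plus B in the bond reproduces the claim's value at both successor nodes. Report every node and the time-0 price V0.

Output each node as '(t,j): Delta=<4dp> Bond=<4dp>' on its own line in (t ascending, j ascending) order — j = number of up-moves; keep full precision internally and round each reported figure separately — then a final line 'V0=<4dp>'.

Under the risk-neutral measure, an up-move has probability p* = (R−d)/(u−d) = 0.9103 and values discount at R = 1.32.
Terminal values V(3,·): V(3,0)=294.5198, V(3,1)=251.2744, V(3,2)=152.7314, V(3,3)=0.0000
Node (2,0) S=55.4429: V=(p*·251.2744+(1−p*)·294.5198)/1.32=193.2995; Δ=(251.2744−294.5198)/(77.0656−33.8202)=-1.0000; B=V−Δ·S=248.7424
Node (2,1) S=126.3371: V=(p*·152.7314+(1−p*)·251.2744)/1.32=122.4053; Δ=(152.7314−251.2744)/(175.6086−77.0656)=-1.0000; B=V−Δ·S=248.7424
Node (2,2) S=287.8829: V=(p*·0.0000+(1−p*)·152.7314)/1.32=10.3838; Δ=(0.0000−152.7314)/(400.1572−175.6086)=-0.6802; B=V−Δ·S=206.1934
Node (1,0) S=90.8900: V=(p*·122.4053+(1−p*)·193.2995)/1.32=97.5512; Δ=(122.4053−193.2995)/(126.3371−55.4429)=-1.0000; B=V−Δ·S=188.4412
Node (1,1) S=207.1100: V=(p*·10.3838+(1−p*)·122.4053)/1.32=15.4826; Δ=(10.3838−122.4053)/(287.8829−126.3371)=-0.6934; B=V−Δ·S=159.0999
Node (0,0) S=149.0000: V=(p*·15.4826+(1−p*)·97.5512)/1.32=17.3089; Δ=(15.4826−97.5512)/(207.1100−90.8900)=-0.7061; B=V−Δ·S=122.5251
Self-financing check: at every node Δ·S+B equals the discounted successor values.

(0,0): Delta=-0.7061 Bond=122.5251
(1,0): Delta=-1.0000 Bond=188.4412
(1,1): Delta=-0.6934 Bond=159.0999
(2,0): Delta=-1.0000 Bond=248.7424
(2,1): Delta=-1.0000 Bond=248.7424
(2,2): Delta=-0.6802 Bond=206.1934
V0=17.3089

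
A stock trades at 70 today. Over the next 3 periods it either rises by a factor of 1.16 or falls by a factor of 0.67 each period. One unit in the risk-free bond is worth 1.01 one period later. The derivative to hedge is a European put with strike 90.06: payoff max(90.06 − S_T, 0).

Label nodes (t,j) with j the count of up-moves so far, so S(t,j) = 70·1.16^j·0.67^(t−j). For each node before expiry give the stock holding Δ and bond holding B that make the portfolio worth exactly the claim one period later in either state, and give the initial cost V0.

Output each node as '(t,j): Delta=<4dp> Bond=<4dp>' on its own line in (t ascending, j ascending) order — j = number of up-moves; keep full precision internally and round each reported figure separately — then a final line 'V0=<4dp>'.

The replicating-portfolio and risk-neutral prices coincide; use p* = (1.01−0.67)/(1.16−0.67) = 0.6939 for the latter.
Terminal payoffs: V(3,0)=69.0066, V(3,1)=53.6093, V(3,2)=26.9514, V(3,3)=0.0000
  t=2,j=0: stock 31.4230 → up 36.4507 (V=53.6093), down 21.0534 (V=69.0066). Price 57.7453; hedge Δ=-1.0000, bond B=89.1683.
  t=2,j=1: stock 54.4040 → up 63.1086 (V=26.9514), down 36.4507 (V=53.6093). Price 34.7643; hedge Δ=-1.0000, bond B=89.1683.
  t=2,j=2: stock 94.1920 → up 109.2627 (V=0.0000), down 63.1086 (V=26.9514). Price 8.1687; hedge Δ=-0.5839, bond B=63.1715.
  t=1,j=0: stock 46.9000 → up 54.4040 (V=34.7643), down 31.4230 (V=57.7453). Price 41.3855; hedge Δ=-1.0000, bond B=88.2855.
  t=1,j=1: stock 81.2000 → up 94.1920 (V=8.1687), down 54.4040 (V=34.7643). Price 16.1487; hedge Δ=-0.6684, bond B=70.4255.
  t=0,j=0: stock 70.0000 → up 81.2000 (V=16.1487), down 46.9000 (V=41.3855). Price 23.6379; hedge Δ=-0.7358, bond B=75.1414.
Each (Δ,B) replicates both successor values, so the strategy is self-financing and V0 is arbitrage-free.

(0,0): Delta=-0.7358 Bond=75.1414
(1,0): Delta=-1.0000 Bond=88.2855
(1,1): Delta=-0.6684 Bond=70.4255
(2,0): Delta=-1.0000 Bond=89.1683
(2,1): Delta=-1.0000 Bond=89.1683
(2,2): Delta=-0.5839 Bond=63.1715
V0=23.6379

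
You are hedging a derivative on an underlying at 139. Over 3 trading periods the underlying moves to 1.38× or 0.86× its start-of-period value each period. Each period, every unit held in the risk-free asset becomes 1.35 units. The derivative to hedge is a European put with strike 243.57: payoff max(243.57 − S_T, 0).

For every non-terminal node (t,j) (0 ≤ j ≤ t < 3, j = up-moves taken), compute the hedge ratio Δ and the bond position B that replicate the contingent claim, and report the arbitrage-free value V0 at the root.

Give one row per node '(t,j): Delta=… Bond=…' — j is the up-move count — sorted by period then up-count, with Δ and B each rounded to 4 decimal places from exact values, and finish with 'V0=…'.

Risk-neutral probability p* = (R−d)/(u−d) = (1.35−0.86)/(1.38−0.86) = 0.9423.
Terminal payoffs: V(3,0)=155.1582, V(3,1)=101.6999, V(3,2)=15.9180, V(3,3)=0.0000
(2,0): S=102.8044. Δ = (V_up−V_dn)/(S_up−S_dn) = (101.6999−155.1582)/(141.8701−88.4118) = -1.0000. V = [p*·101.6999 + (1−p*)·155.1582]/1.35 = 77.6178. B = V − Δ·S = 180.4222.
(2,1): S=164.9652. Δ = (V_up−V_dn)/(S_up−S_dn) = (15.9180−101.6999)/(227.6520−141.8701) = -1.0000. V = [p*·15.9180 + (1−p*)·101.6999]/1.35 = 15.4570. B = V − Δ·S = 180.4222.
(2,2): S=264.7116. Δ = (V_up−V_dn)/(S_up−S_dn) = (0.0000−15.9180)/(365.3020−227.6520) = -0.1156. V = [p*·0.0000 + (1−p*)·15.9180]/1.35 = 0.6803. B = V − Δ·S = 31.2918.
(1,0): S=119.5400. Δ = (V_up−V_dn)/(S_up−S_dn) = (15.4570−77.6178)/(164.9652−102.8044) = -1.0000. V = [p*·15.4570 + (1−p*)·77.6178]/1.35 = 14.1061. B = V − Δ·S = 133.6461.
(1,1): S=191.8200. Δ = (V_up−V_dn)/(S_up−S_dn) = (0.6803−15.4570)/(264.7116−164.9652) = -0.1481. V = [p*·0.6803 + (1−p*)·15.4570]/1.35 = 1.1354. B = V − Δ·S = 29.5522.
(0,0): S=139.0000. Δ = (V_up−V_dn)/(S_up−S_dn) = (1.1354−14.1061)/(191.8200−119.5400) = -0.1795. V = [p*·1.1354 + (1−p*)·14.1061]/1.35 = 1.3953. B = V − Δ·S = 26.3390.
Each (Δ,B) replicates both successor values, so the strategy is self-financing and V0 is arbitrage-free.

(0,0): Delta=-0.1795 Bond=26.3390
(1,0): Delta=-1.0000 Bond=133.6461
(1,1): Delta=-0.1481 Bond=29.5522
(2,0): Delta=-1.0000 Bond=180.4222
(2,1): Delta=-1.0000 Bond=180.4222
(2,2): Delta=-0.1156 Bond=31.2918
V0=1.3953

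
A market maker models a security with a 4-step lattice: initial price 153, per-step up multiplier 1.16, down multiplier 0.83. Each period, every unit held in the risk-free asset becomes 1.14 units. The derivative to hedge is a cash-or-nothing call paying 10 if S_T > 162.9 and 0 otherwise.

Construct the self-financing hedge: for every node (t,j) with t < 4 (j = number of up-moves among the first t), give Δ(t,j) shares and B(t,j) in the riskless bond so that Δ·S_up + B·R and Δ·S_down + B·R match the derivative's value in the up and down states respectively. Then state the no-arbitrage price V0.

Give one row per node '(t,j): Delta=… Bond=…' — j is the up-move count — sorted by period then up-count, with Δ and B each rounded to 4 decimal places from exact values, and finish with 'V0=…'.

The replicating-portfolio and risk-neutral prices coincide; use p* = (1.14−0.83)/(1.16−0.83) = 0.9394 for the latter.
Terminal payoffs: V(4,0)=0.0000, V(4,1)=0.0000, V(4,2)=0.0000, V(4,3)=10.0000, V(4,4)=10.0000
(3,0): S=87.4834. Δ = (V_up−V_dn)/(S_up−S_dn) = (0.0000−0.0000)/(101.4808−72.6112) = 0.0000. V = [p*·0.0000 + (1−p*)·0.0000]/1.14 = 0.0000. B = V − Δ·S = 0.0000.
(3,1): S=122.2660. Δ = (V_up−V_dn)/(S_up−S_dn) = (0.0000−0.0000)/(141.8285−101.4808) = 0.0000. V = [p*·0.0000 + (1−p*)·0.0000]/1.14 = 0.0000. B = V − Δ·S = 0.0000.
(3,2): S=170.8777. Δ = (V_up−V_dn)/(S_up−S_dn) = (10.0000−0.0000)/(198.2182−141.8285) = 0.1773. V = [p*·10.0000 + (1−p*)·0.0000]/1.14 = 8.2403. B = V − Δ·S = -22.0627.
(3,3): S=238.8171. Δ = (V_up−V_dn)/(S_up−S_dn) = (10.0000−10.0000)/(277.0278−198.2182) = 0.0000. V = [p*·10.0000 + (1−p*)·10.0000]/1.14 = 8.7719. B = V − Δ·S = 8.7719.
(2,0): S=105.4017. Δ = (V_up−V_dn)/(S_up−S_dn) = (0.0000−0.0000)/(122.2660−87.4834) = 0.0000. V = [p*·0.0000 + (1−p*)·0.0000]/1.14 = 0.0000. B = V − Δ·S = 0.0000.
(2,1): S=147.3084. Δ = (V_up−V_dn)/(S_up−S_dn) = (8.2403−0.0000)/(170.8777−122.2660) = 0.1695. V = [p*·8.2403 + (1−p*)·0.0000]/1.14 = 6.7903. B = V − Δ·S = -18.1803.
(2,2): S=205.8768. Δ = (V_up−V_dn)/(S_up−S_dn) = (8.7719−8.2403)/(238.8171−170.8777) = 0.0078. V = [p*·8.7719 + (1−p*)·8.2403]/1.14 = 7.6664. B = V − Δ·S = 6.0554.
(1,0): S=126.9900. Δ = (V_up−V_dn)/(S_up−S_dn) = (6.7903−0.0000)/(147.3084−105.4017) = 0.1620. V = [p*·6.7903 + (1−p*)·0.0000]/1.14 = 5.5954. B = V − Δ·S = -14.9811.
(1,1): S=177.4800. Δ = (V_up−V_dn)/(S_up−S_dn) = (7.6664−6.7903)/(205.8768−147.3084) = 0.0150. V = [p*·7.6664 + (1−p*)·6.7903]/1.14 = 6.6783. B = V − Δ·S = 4.0233.
(0,0): S=153.0000. Δ = (V_up−V_dn)/(S_up−S_dn) = (6.6783−5.5954)/(177.4800−126.9900) = 0.0214. V = [p*·6.6783 + (1−p*)·5.5954]/1.14 = 5.8006. B = V − Δ·S = 2.5189.
Each (Δ,B) replicates both successor values, so the strategy is self-financing and V0 is arbitrage-free.

(0,0): Delta=0.0214 Bond=2.5189
(1,0): Delta=0.1620 Bond=-14.9811
(1,1): Delta=0.0150 Bond=4.0233
(2,0): Delta=0.0000 Bond=0.0000
(2,1): Delta=0.1695 Bond=-18.1803
(2,2): Delta=0.0078 Bond=6.0554
(3,0): Delta=0.0000 Bond=0.0000
(3,1): Delta=0.0000 Bond=0.0000
(3,2): Delta=0.1773 Bond=-22.0627
(3,3): Delta=0.0000 Bond=8.7719
V0=5.8006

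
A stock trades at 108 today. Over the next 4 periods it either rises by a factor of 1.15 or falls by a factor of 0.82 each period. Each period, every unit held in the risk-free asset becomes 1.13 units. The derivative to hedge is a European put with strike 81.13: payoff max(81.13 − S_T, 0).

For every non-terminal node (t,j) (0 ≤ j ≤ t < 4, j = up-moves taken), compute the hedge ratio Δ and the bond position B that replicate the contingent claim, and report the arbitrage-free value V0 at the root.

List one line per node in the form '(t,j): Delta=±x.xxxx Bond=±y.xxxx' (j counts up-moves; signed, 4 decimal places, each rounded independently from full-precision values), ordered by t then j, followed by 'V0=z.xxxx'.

No-arbitrage ⇒ martingale measure with p* = (R−d)/(u−d) = 0.9394.
Terminal values V(4,·): V(4,0)=32.3008, V(4,1)=12.6501, V(4,2)=0.0000, V(4,3)=0.0000, V(4,4)=0.0000
Node (3,0) S=59.5477: V=(p*·12.6501+(1−p*)·32.3008)/1.13=12.2487; Δ=(12.6501−32.3008)/(68.4799−48.8292)=-1.0000; B=V−Δ·S=71.7965
Node (3,1) S=83.5121: V=(p*·0.0000+(1−p*)·12.6501)/1.13=0.6785; Δ=(0.0000−12.6501)/(96.0389−68.4799)=-0.4590; B=V−Δ·S=39.0121
Node (3,2) S=117.1206: V=(p*·0.0000+(1−p*)·0.0000)/1.13=0.0000; Δ=(0.0000−0.0000)/(134.6887−96.0389)=0.0000; B=V−Δ·S=0.0000
Node (3,3) S=164.2545: V=(p*·0.0000+(1−p*)·0.0000)/1.13=0.0000; Δ=(0.0000−0.0000)/(188.8927−134.6887)=0.0000; B=V−Δ·S=0.0000
Node (2,0) S=72.6192: V=(p*·0.6785+(1−p*)·12.2487)/1.13=1.2210; Δ=(0.6785−12.2487)/(83.5121−59.5477)=-0.4828; B=V−Δ·S=36.2823
Node (2,1) S=101.8440: V=(p*·0.0000+(1−p*)·0.6785)/1.13=0.0364; Δ=(0.0000−0.6785)/(117.1206−83.5121)=-0.0202; B=V−Δ·S=2.0924
Node (2,2) S=142.8300: V=(p*·0.0000+(1−p*)·0.0000)/1.13=0.0000; Δ=(0.0000−0.0000)/(164.2545−117.1206)=0.0000; B=V−Δ·S=0.0000
Node (1,0) S=88.5600: V=(p*·0.0364+(1−p*)·1.2210)/1.13=0.0957; Δ=(0.0364−1.2210)/(101.8440−72.6192)=-0.0405; B=V−Δ·S=3.6854
Node (1,1) S=124.2000: V=(p*·0.0000+(1−p*)·0.0364)/1.13=0.0020; Δ=(0.0000−0.0364)/(142.8300−101.8440)=-0.0009; B=V−Δ·S=0.1122
Node (0,0) S=108.0000: V=(p*·0.0020+(1−p*)·0.0957)/1.13=0.0068; Δ=(0.0020−0.0957)/(124.2000−88.5600)=-0.0026; B=V−Δ·S=0.2910
The time-0 hedge costs 0.0068, which is the no-arbitrage price.

(0,0): Delta=-0.0026 Bond=0.2910
(1,0): Delta=-0.0405 Bond=3.6854
(1,1): Delta=-0.0009 Bond=0.1122
(2,0): Delta=-0.4828 Bond=36.2823
(2,1): Delta=-0.0202 Bond=2.0924
(2,2): Delta=0.0000 Bond=0.0000
(3,0): Delta=-1.0000 Bond=71.7965
(3,1): Delta=-0.4590 Bond=39.0121
(3,2): Delta=0.0000 Bond=0.0000
(3,3): Delta=0.0000 Bond=0.0000
V0=0.0068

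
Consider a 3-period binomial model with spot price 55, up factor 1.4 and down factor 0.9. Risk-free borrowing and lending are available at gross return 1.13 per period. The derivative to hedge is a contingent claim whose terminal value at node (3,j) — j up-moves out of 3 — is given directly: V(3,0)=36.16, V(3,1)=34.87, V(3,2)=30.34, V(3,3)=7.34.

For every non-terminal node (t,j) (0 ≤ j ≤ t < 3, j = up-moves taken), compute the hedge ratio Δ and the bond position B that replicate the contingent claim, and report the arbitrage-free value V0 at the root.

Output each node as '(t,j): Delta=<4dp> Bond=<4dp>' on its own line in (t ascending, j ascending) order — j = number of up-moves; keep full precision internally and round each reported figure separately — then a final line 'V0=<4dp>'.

(0,0): Delta=-0.2134 Bond=33.1111
(1,0): Delta=-0.0994 Bond=31.7733
(1,1): Delta=-0.2994 Bond=44.0390
(2,0): Delta=-0.0579 Bond=34.0549
(2,1): Delta=-0.1307 Bond=38.0743
(2,2): Delta=-0.4267 Bond=63.4867
V0=21.3741

The replicating-portfolio and risk-neutral prices coincide; use p* = (1.13−0.9)/(1.4−0.9) = 0.4600 for the latter.
Terminal payoffs: V(3,0)=36.1600, V(3,1)=34.8700, V(3,2)=30.3400, V(3,3)=7.3400
(2,0): S=44.5500. Δ = (V_up−V_dn)/(S_up−S_dn) = (34.8700−36.1600)/(62.3700−40.0950) = -0.0579. V = [p*·34.8700 + (1−p*)·36.1600]/1.13 = 31.4749. B = V − Δ·S = 34.0549.
(2,1): S=69.3000. Δ = (V_up−V_dn)/(S_up−S_dn) = (30.3400−34.8700)/(97.0200−62.3700) = -0.1307. V = [p*·30.3400 + (1−p*)·34.8700]/1.13 = 29.0143. B = V − Δ·S = 38.0743.
(2,2): S=107.8000. Δ = (V_up−V_dn)/(S_up−S_dn) = (7.3400−30.3400)/(150.9200−97.0200) = -0.4267. V = [p*·7.3400 + (1−p*)·30.3400]/1.13 = 17.4867. B = V − Δ·S = 63.4867.
(1,0): S=49.5000. Δ = (V_up−V_dn)/(S_up−S_dn) = (29.0143−31.4749)/(69.3000−44.5500) = -0.0994. V = [p*·29.0143 + (1−p*)·31.4749]/1.13 = 26.8522. B = V − Δ·S = 31.7733.
(1,1): S=77.0000. Δ = (V_up−V_dn)/(S_up−S_dn) = (17.4867−29.0143)/(107.8000−69.3000) = -0.2994. V = [p*·17.4867 + (1−p*)·29.0143]/1.13 = 20.9837. B = V − Δ·S = 44.0390.
(0,0): S=55.0000. Δ = (V_up−V_dn)/(S_up−S_dn) = (20.9837−26.8522)/(77.0000−49.5000) = -0.2134. V = [p*·20.9837 + (1−p*)·26.8522]/1.13 = 21.3741. B = V − Δ·S = 33.1111.
Root portfolio cost Δ·55+B reproduces V0=21.3741.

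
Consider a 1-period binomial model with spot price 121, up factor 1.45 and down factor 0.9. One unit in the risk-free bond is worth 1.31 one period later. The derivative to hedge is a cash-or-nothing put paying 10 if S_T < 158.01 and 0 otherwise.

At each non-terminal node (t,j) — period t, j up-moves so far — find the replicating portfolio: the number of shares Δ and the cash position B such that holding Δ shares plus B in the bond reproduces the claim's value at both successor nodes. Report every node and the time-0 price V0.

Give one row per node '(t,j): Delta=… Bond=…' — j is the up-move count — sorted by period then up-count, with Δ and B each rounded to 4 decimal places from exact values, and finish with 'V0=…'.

(0,0): Delta=-0.1503 Bond=20.1249
V0=1.9431

Under the risk-neutral measure, an up-move has probability p* = (R−d)/(u−d) = 0.7455 and values discount at R = 1.31.
Payoff layer (t=1): V(1,0)=10.0000, V(1,1)=0.0000
(0,0): S=121.0000. Δ = (V_up−V_dn)/(S_up−S_dn) = (0.0000−10.0000)/(175.4500−108.9000) = -0.1503. V = [p*·0.0000 + (1−p*)·10.0000]/1.31 = 1.9431. B = V − Δ·S = 20.1249.
Root portfolio cost Δ·121+B reproduces V0=1.9431.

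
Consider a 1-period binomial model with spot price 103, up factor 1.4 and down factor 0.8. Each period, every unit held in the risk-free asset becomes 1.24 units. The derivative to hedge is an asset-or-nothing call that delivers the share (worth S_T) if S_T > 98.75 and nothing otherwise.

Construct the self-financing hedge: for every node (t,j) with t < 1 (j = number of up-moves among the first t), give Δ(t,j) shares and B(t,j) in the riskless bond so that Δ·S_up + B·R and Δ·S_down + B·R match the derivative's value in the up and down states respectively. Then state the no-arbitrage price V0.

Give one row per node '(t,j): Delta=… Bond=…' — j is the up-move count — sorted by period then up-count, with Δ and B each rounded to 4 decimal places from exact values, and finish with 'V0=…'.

(0,0): Delta=2.3333 Bond=-155.0538
V0=85.2796

Since d<R<u, set p* = (R−d)/(u−d) = 0.7333; price each node as the discounted p*-expectation of its children.
Terminal payoffs: V(1,0)=0.0000, V(1,1)=144.2000
(0,0): S=103.0000. Δ = (V_up−V_dn)/(S_up−S_dn) = (144.2000−0.0000)/(144.2000−82.4000) = 2.3333. V = [p*·144.2000 + (1−p*)·0.0000]/1.24 = 85.2796. B = V − Δ·S = -155.0538.
Each (Δ,B) replicates both successor values, so the strategy is self-financing and V0 is arbitrage-free.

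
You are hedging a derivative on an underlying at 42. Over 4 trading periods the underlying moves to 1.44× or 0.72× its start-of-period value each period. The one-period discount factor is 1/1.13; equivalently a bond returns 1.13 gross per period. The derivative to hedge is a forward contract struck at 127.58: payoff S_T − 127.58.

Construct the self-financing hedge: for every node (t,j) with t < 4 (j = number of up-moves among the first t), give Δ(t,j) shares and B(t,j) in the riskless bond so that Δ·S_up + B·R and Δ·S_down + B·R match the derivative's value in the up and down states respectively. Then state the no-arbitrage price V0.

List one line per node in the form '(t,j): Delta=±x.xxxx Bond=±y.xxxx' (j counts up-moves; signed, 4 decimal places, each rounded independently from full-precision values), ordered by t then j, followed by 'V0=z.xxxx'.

(0,0): Delta=1.0000 Bond=-78.2472
(1,0): Delta=1.0000 Bond=-88.4193
(1,1): Delta=1.0000 Bond=-88.4193
(2,0): Delta=1.0000 Bond=-99.9139
(2,1): Delta=1.0000 Bond=-99.9139
(2,2): Delta=1.0000 Bond=-99.9139
(3,0): Delta=1.0000 Bond=-112.9027
(3,1): Delta=1.0000 Bond=-112.9027
(3,2): Delta=1.0000 Bond=-112.9027
(3,3): Delta=1.0000 Bond=-112.9027
V0=-36.2472

Under the risk-neutral measure, an up-move has probability p* = (R−d)/(u−d) = 0.5694 and values discount at R = 1.13.
Terminal payoffs: V(4,0)=-116.2930, V(4,1)=-105.0060, V(4,2)=-82.4319, V(4,3)=-37.2838, V(4,4)=53.0123
Node (3,0) S=15.6764: V=(p*·-105.0060+(1−p*)·-116.2930)/1.13=-97.2262; Δ=(-105.0060−-116.2930)/(22.5740−11.2870)=1.0000; B=V−Δ·S=-112.9027
Node (3,1) S=31.3528: V=(p*·-82.4319+(1−p*)·-105.0060)/1.13=-81.5498; Δ=(-82.4319−-105.0060)/(45.1481−22.5740)=1.0000; B=V−Δ·S=-112.9027
Node (3,2) S=62.7057: V=(p*·-37.2838+(1−p*)·-82.4319)/1.13=-50.1970; Δ=(-37.2838−-82.4319)/(90.2962−45.1481)=1.0000; B=V−Δ·S=-112.9027
Node (3,3) S=125.4113: V=(p*·53.0123+(1−p*)·-37.2838)/1.13=12.5087; Δ=(53.0123−-37.2838)/(180.5923−90.2962)=1.0000; B=V−Δ·S=-112.9027
Node (2,0) S=21.7728: V=(p*·-81.5498+(1−p*)·-97.2262)/1.13=-78.1411; Δ=(-81.5498−-97.2262)/(31.3528−15.6764)=1.0000; B=V−Δ·S=-99.9139
Node (2,1) S=43.5456: V=(p*·-50.1970+(1−p*)·-81.5498)/1.13=-56.3683; Δ=(-50.1970−-81.5498)/(62.7057−31.3528)=1.0000; B=V−Δ·S=-99.9139
Node (2,2) S=87.0912: V=(p*·12.5087+(1−p*)·-50.1970)/1.13=-12.8227; Δ=(12.5087−-50.1970)/(125.4113−62.7057)=1.0000; B=V−Δ·S=-99.9139
Node (1,0) S=30.2400: V=(p*·-56.3683+(1−p*)·-78.1411)/1.13=-58.1793; Δ=(-56.3683−-78.1411)/(43.5456−21.7728)=1.0000; B=V−Δ·S=-88.4193
Node (1,1) S=60.4800: V=(p*·-12.8227+(1−p*)·-56.3683)/1.13=-27.9393; Δ=(-12.8227−-56.3683)/(87.0912−43.5456)=1.0000; B=V−Δ·S=-88.4193
Node (0,0) S=42.0000: V=(p*·-27.9393+(1−p*)·-58.1793)/1.13=-36.2472; Δ=(-27.9393−-58.1793)/(60.4800−30.2400)=1.0000; B=V−Δ·S=-78.2472
Root portfolio cost Δ·42+B reproduces V0=-36.2472.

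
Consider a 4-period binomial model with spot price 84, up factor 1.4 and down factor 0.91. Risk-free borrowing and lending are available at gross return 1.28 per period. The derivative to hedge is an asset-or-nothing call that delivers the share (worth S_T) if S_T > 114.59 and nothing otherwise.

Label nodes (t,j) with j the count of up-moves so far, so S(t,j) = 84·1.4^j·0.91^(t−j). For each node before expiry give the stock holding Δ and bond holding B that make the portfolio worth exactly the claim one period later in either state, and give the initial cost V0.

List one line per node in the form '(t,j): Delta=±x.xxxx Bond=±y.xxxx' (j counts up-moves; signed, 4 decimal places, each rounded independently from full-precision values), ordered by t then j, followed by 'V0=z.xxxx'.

(0,0): Delta=1.1342 Bond=-12.8151
(1,0): Delta=1.5038 Bond=-44.6534
(1,1): Delta=1.0563 Bond=-7.2411
(2,0): Delta=2.3597 Bond=-116.6942
(2,1): Delta=1.3233 Bond=-37.8468
(2,2): Delta=1.0000 Bond=0.0000
(3,0): Delta=0.0000 Bond=0.0000
(3,1): Delta=2.8571 Bond=-197.8124
(3,2): Delta=1.0000 Bond=0.0000
(3,3): Delta=1.0000 Bond=0.0000
V0=82.4582

No-arbitrage ⇒ martingale measure with p* = (R−d)/(u−d) = 0.7551.
Terminal payoffs: V(4,0)=0.0000, V(4,1)=0.0000, V(4,2)=136.3384, V(4,3)=209.7514, V(4,4)=322.6944
Node (3,0) S=63.3000: V=(p*·0.0000+(1−p*)·0.0000)/1.28=0.0000; Δ=(0.0000−0.0000)/(88.6199−57.6030)=0.0000; B=V−Δ·S=0.0000
Node (3,1) S=97.3846: V=(p*·136.3384+(1−p*)·0.0000)/1.28=80.4292; Δ=(136.3384−0.0000)/(136.3384−88.6199)=2.8571; B=V−Δ·S=-197.8124
Node (3,2) S=149.8224: V=(p*·209.7514+(1−p*)·136.3384)/1.28=149.8224; Δ=(209.7514−136.3384)/(209.7514−136.3384)=1.0000; B=V−Δ·S=0.0000
Node (3,3) S=230.4960: V=(p*·322.6944+(1−p*)·209.7514)/1.28=230.4960; Δ=(322.6944−209.7514)/(322.6944−209.7514)=1.0000; B=V−Δ·S=0.0000
Node (2,0) S=69.5604: V=(p*·80.4292+(1−p*)·0.0000)/1.28=47.4471; Δ=(80.4292−0.0000)/(97.3846−63.3000)=2.3597; B=V−Δ·S=-116.6942
Node (2,1) S=107.0160: V=(p*·149.8224+(1−p*)·80.4292)/1.28=103.7720; Δ=(149.8224−80.4292)/(149.8224−97.3846)=1.3233; B=V−Δ·S=-37.8468
Node (2,2) S=164.6400: V=(p*·230.4960+(1−p*)·149.8224)/1.28=164.6400; Δ=(230.4960−149.8224)/(230.4960−149.8224)=1.0000; B=V−Δ·S=0.0000
Node (1,0) S=76.4400: V=(p*·103.7720+(1−p*)·47.4471)/1.28=70.2954; Δ=(103.7720−47.4471)/(107.0160−69.5604)=1.5038; B=V−Δ·S=-44.6534
Node (1,1) S=117.6000: V=(p*·164.6400+(1−p*)·103.7720)/1.28=116.9793; Δ=(164.6400−103.7720)/(164.6400−107.0160)=1.0563; B=V−Δ·S=-7.2411
Node (0,0) S=84.0000: V=(p*·116.9793+(1−p*)·70.2954)/1.28=82.4582; Δ=(116.9793−70.2954)/(117.6000−76.4400)=1.1342; B=V−Δ·S=-12.8151
Self-financing check: at every node Δ·S+B equals the discounted successor values.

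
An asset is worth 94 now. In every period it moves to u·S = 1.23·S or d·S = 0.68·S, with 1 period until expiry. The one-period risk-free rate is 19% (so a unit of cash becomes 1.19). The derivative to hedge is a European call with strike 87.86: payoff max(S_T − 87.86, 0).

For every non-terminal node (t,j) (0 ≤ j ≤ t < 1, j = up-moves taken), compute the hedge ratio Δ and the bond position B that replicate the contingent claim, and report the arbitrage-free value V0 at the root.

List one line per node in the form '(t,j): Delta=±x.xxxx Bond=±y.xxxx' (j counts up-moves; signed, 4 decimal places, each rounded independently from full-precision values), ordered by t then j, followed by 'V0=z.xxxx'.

The replicating-portfolio and risk-neutral prices coincide; use p* = (1.19−0.68)/(1.23−0.68) = 0.9273 for the latter.
Payoff layer (t=1): V(1,0)=0.0000, V(1,1)=27.7600
(0,0): S=94.0000. Δ = (V_up−V_dn)/(S_up−S_dn) = (27.7600−0.0000)/(115.6200−63.9200) = 0.5369. V = [p*·27.7600 + (1−p*)·0.0000]/1.19 = 21.6312. B = V − Δ·S = -28.8416.
Self-financing check: at every node Δ·S+B equals the discounted successor values.

(0,0): Delta=0.5369 Bond=-28.8416
V0=21.6312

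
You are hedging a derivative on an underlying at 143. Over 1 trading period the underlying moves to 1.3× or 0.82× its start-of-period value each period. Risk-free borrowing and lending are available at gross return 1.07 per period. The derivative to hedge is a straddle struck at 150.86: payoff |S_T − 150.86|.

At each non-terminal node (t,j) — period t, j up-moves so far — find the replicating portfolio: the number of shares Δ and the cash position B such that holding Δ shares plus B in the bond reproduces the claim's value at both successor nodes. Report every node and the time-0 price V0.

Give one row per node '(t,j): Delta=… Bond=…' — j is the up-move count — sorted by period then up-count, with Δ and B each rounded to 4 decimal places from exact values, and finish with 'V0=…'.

Risk-neutral probability p* = (R−d)/(u−d) = (1.07−0.82)/(1.3−0.82) = 0.5208.
Terminal values V(1,·): V(1,0)=33.6000, V(1,1)=35.0400
(0,0): S=143.0000. Δ = (V_up−V_dn)/(S_up−S_dn) = (35.0400−33.6000)/(185.9000−117.2600) = 0.0210. V = [p*·35.0400 + (1−p*)·33.6000]/1.07 = 32.1028. B = V − Δ·S = 29.1028.
Each (Δ,B) replicates both successor values, so the strategy is self-financing and V0 is arbitrage-free.

(0,0): Delta=0.0210 Bond=29.1028
V0=32.1028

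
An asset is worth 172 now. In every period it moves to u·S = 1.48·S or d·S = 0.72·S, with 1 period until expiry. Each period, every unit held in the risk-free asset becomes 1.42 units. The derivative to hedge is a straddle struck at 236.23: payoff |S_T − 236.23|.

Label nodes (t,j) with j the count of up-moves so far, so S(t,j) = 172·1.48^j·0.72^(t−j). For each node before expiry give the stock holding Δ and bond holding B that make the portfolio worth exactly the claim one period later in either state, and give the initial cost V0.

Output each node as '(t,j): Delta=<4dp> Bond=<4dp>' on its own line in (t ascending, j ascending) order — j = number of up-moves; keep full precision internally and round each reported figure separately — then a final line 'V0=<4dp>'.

(0,0): Delta=-0.7196 Bond=141.9010
V0=18.1379

No-arbitrage ⇒ martingale measure with p* = (R−d)/(u−d) = 0.9211.
Payoff layer (t=1): V(1,0)=112.3900, V(1,1)=18.3300
(0,0): S=172.0000. Δ = (V_up−V_dn)/(S_up−S_dn) = (18.3300−112.3900)/(254.5600−123.8400) = -0.7196. V = [p*·18.3300 + (1−p*)·112.3900]/1.42 = 18.1379. B = V − Δ·S = 141.9010.
The time-0 hedge costs 18.1379, which is the no-arbitrage price.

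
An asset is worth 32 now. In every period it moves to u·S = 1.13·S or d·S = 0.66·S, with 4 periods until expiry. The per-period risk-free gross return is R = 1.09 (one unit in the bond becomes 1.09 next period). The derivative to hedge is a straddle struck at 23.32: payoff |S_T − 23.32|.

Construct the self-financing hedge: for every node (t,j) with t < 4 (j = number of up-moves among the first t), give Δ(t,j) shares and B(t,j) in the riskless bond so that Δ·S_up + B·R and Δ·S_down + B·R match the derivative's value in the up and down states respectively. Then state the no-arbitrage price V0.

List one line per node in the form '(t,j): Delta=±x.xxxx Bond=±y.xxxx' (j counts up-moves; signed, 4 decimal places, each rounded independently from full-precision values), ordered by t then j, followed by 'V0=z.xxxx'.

The replicating-portfolio and risk-neutral prices coincide; use p* = (1.09−0.66)/(1.13−0.66) = 0.9149 for the latter.
Payoff layer (t=4): V(4,0)=17.2481, V(4,1)=12.9241, V(4,2)=5.5210, V(4,3)=7.1540, V(4,4)=28.8552
Node (3,0) S=9.1999: V=(p*·12.9241+(1−p*)·17.2481)/1.09=12.1946; Δ=(12.9241−17.2481)/(10.3959−6.0719)=-1.0000; B=V−Δ·S=21.3945
Node (3,1) S=15.7513: V=(p*·5.5210+(1−p*)·12.9241)/1.09=5.6432; Δ=(5.5210−12.9241)/(17.7990−10.3959)=-1.0000; B=V−Δ·S=21.3945
Node (3,2) S=26.9681: V=(p*·7.1540+(1−p*)·5.5210)/1.09=6.4358; Δ=(7.1540−5.5210)/(30.4740−17.7990)=0.1288; B=V−Δ·S=2.9614
Node (3,3) S=46.1727: V=(p*·28.8552+(1−p*)·7.1540)/1.09=24.7782; Δ=(28.8552−7.1540)/(52.1752−30.4740)=1.0000; B=V−Δ·S=-21.3945
Node (2,0) S=13.9392: V=(p*·5.6432+(1−p*)·12.1946)/1.09=5.6888; Δ=(5.6432−12.1946)/(15.7513−9.1999)=-1.0000; B=V−Δ·S=19.6280
Node (2,1) S=23.8656: V=(p*·6.4358+(1−p*)·5.6432)/1.09=5.8425; Δ=(6.4358−5.6432)/(26.9681−15.7513)=0.0707; B=V−Δ·S=4.1561
Node (2,2) S=40.8608: V=(p*·24.7782+(1−p*)·6.4358)/1.09=21.3001; Δ=(24.7782−6.4358)/(46.1727−26.9681)=0.9551; B=V−Δ·S=-17.7263
Node (1,0) S=21.1200: V=(p*·5.8425+(1−p*)·5.6888)/1.09=5.3481; Δ=(5.8425−5.6888)/(23.8656−13.9392)=0.0155; B=V−Δ·S=5.0210
Node (1,1) S=36.1600: V=(p*·21.3001+(1−p*)·5.8425)/1.09=18.3345; Δ=(21.3001−5.8425)/(40.8608−23.8656)=0.9095; B=V−Δ·S=-14.5541
Node (0,0) S=32.0000: V=(p*·18.3345+(1−p*)·5.3481)/1.09=15.8067; Δ=(18.3345−5.3481)/(36.1600−21.1200)=0.8635; B=V−Δ·S=-11.8240
The time-0 hedge costs 15.8067, which is the no-arbitrage price.

(0,0): Delta=0.8635 Bond=-11.8240
(1,0): Delta=0.0155 Bond=5.0210
(1,1): Delta=0.9095 Bond=-14.5541
(2,0): Delta=-1.0000 Bond=19.6280
(2,1): Delta=0.0707 Bond=4.1561
(2,2): Delta=0.9551 Bond=-17.7263
(3,0): Delta=-1.0000 Bond=21.3945
(3,1): Delta=-1.0000 Bond=21.3945
(3,2): Delta=0.1288 Bond=2.9614
(3,3): Delta=1.0000 Bond=-21.3945
V0=15.8067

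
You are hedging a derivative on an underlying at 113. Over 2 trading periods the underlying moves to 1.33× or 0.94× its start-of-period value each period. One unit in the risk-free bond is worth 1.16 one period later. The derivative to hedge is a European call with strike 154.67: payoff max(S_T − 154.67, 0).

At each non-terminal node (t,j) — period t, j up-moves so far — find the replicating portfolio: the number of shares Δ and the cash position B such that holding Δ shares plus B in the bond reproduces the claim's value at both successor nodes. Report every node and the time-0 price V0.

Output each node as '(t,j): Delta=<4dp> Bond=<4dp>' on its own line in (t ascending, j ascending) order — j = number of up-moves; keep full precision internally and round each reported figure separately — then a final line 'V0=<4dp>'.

(0,0): Delta=0.4989 Bond=-45.6872
(1,0): Delta=0.0000 Bond=0.0000
(1,1): Delta=0.7714 Bond=-93.9495
V0=10.6928

Under the risk-neutral measure, an up-move has probability p* = (R−d)/(u−d) = 0.5641 and values discount at R = 1.16.
Terminal payoffs: V(2,0)=0.0000, V(2,1)=0.0000, V(2,2)=45.2157
(1,0): S=106.2200. Δ = (V_up−V_dn)/(S_up−S_dn) = (0.0000−0.0000)/(141.2726−99.8468) = 0.0000. V = [p*·0.0000 + (1−p*)·0.0000]/1.16 = 0.0000. B = V − Δ·S = 0.0000.
(1,1): S=150.2900. Δ = (V_up−V_dn)/(S_up−S_dn) = (45.2157−0.0000)/(199.8857−141.2726) = 0.7714. V = [p*·45.2157 + (1−p*)·0.0000]/1.16 = 21.9882. B = V − Δ·S = -93.9495.
(0,0): S=113.0000. Δ = (V_up−V_dn)/(S_up−S_dn) = (21.9882−0.0000)/(150.2900−106.2200) = 0.4989. V = [p*·21.9882 + (1−p*)·0.0000]/1.16 = 10.6928. B = V − Δ·S = -45.6872.
Check: Δ(0,0)·S0 + B(0,0) = 10.6928 = V0.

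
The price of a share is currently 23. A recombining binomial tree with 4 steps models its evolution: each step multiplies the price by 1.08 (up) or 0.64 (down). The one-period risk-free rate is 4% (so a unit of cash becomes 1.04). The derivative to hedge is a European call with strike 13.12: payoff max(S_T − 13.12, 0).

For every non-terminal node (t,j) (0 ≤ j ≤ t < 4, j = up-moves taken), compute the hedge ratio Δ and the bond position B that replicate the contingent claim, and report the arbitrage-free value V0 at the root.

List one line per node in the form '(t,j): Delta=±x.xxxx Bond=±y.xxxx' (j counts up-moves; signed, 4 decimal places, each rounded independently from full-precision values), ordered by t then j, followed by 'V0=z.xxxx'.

Since d<R<u, set p* = (R−d)/(u−d) = 0.9091; price each node as the discounted p*-expectation of its children.
Terminal values V(4,·): V(4,0)=0.0000, V(4,1)=0.0000, V(4,2)=0.0000, V(4,3)=5.4230, V(4,4)=18.1712
(3,0): S=6.0293. Δ = (V_up−V_dn)/(S_up−S_dn) = (0.0000−0.0000)/(6.5117−3.8588) = 0.0000. V = [p*·0.0000 + (1−p*)·0.0000]/1.04 = 0.0000. B = V − Δ·S = 0.0000.
(3,1): S=10.1745. Δ = (V_up−V_dn)/(S_up−S_dn) = (0.0000−0.0000)/(10.9884−6.5117) = 0.0000. V = [p*·0.0000 + (1−p*)·0.0000]/1.04 = 0.0000. B = V − Δ·S = 0.0000.
(3,2): S=17.1694. Δ = (V_up−V_dn)/(S_up−S_dn) = (5.4230−0.0000)/(18.5430−10.9884) = 0.7178. V = [p*·5.4230 + (1−p*)·0.0000]/1.04 = 4.7404. B = V − Δ·S = -7.5846.
(3,3): S=28.9734. Δ = (V_up−V_dn)/(S_up−S_dn) = (18.1712−5.4230)/(31.2912−18.5430) = 1.0000. V = [p*·18.1712 + (1−p*)·5.4230]/1.04 = 16.3580. B = V − Δ·S = -12.6154.
(2,0): S=9.4208. Δ = (V_up−V_dn)/(S_up−S_dn) = (0.0000−0.0000)/(10.1745−6.0293) = 0.0000. V = [p*·0.0000 + (1−p*)·0.0000]/1.04 = 0.0000. B = V − Δ·S = 0.0000.
(2,1): S=15.8976. Δ = (V_up−V_dn)/(S_up−S_dn) = (4.7404−0.0000)/(17.1694−10.1745) = 0.6777. V = [p*·4.7404 + (1−p*)·0.0000]/1.04 = 4.1437. B = V − Δ·S = -6.6299.
(2,2): S=26.8272. Δ = (V_up−V_dn)/(S_up−S_dn) = (16.3580−4.7404)/(28.9734−17.1694) = 0.9842. V = [p*·16.3580 + (1−p*)·4.7404]/1.04 = 14.7133. B = V − Δ·S = -11.6904.
(1,0): S=14.7200. Δ = (V_up−V_dn)/(S_up−S_dn) = (4.1437−0.0000)/(15.8976−9.4208) = 0.6398. V = [p*·4.1437 + (1−p*)·0.0000]/1.04 = 3.6221. B = V − Δ·S = -5.7953.
(1,1): S=24.8400. Δ = (V_up−V_dn)/(S_up−S_dn) = (14.7133−4.1437)/(26.8272−15.8976) = 0.9671. V = [p*·14.7133 + (1−p*)·4.1437]/1.04 = 13.2235. B = V − Δ·S = -10.7984.
(0,0): S=23.0000. Δ = (V_up−V_dn)/(S_up−S_dn) = (13.2235−3.6221)/(24.8400−14.7200) = 0.9488. V = [p*·13.2235 + (1−p*)·3.6221]/1.04 = 11.8756. B = V − Δ·S = -9.9458.
Self-financing check: at every node Δ·S+B equals the discounted successor values.

(0,0): Delta=0.9488 Bond=-9.9458
(1,0): Delta=0.6398 Bond=-5.7953
(1,1): Delta=0.9671 Bond=-10.7984
(2,0): Delta=0.0000 Bond=0.0000
(2,1): Delta=0.6777 Bond=-6.6299
(2,2): Delta=0.9842 Bond=-11.6904
(3,0): Delta=0.0000 Bond=0.0000
(3,1): Delta=0.0000 Bond=0.0000
(3,2): Delta=0.7178 Bond=-7.5846
(3,3): Delta=1.0000 Bond=-12.6154
V0=11.8756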